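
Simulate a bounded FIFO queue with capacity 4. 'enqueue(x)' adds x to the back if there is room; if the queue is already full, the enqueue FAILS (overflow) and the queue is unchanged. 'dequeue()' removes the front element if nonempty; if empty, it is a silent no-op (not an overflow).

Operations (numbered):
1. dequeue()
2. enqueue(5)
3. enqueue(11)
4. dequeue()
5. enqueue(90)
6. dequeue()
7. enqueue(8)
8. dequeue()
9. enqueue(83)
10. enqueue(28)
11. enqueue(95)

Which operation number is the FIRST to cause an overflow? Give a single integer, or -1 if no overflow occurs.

1. dequeue(): empty, no-op, size=0
2. enqueue(5): size=1
3. enqueue(11): size=2
4. dequeue(): size=1
5. enqueue(90): size=2
6. dequeue(): size=1
7. enqueue(8): size=2
8. dequeue(): size=1
9. enqueue(83): size=2
10. enqueue(28): size=3
11. enqueue(95): size=4

Answer: -1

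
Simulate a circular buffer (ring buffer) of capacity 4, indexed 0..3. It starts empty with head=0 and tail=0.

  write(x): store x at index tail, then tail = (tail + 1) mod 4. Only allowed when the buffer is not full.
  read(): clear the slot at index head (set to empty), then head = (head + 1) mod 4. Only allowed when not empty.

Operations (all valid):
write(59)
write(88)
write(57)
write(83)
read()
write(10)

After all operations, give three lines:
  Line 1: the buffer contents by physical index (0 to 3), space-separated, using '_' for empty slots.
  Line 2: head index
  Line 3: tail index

write(59): buf=[59 _ _ _], head=0, tail=1, size=1
write(88): buf=[59 88 _ _], head=0, tail=2, size=2
write(57): buf=[59 88 57 _], head=0, tail=3, size=3
write(83): buf=[59 88 57 83], head=0, tail=0, size=4
read(): buf=[_ 88 57 83], head=1, tail=0, size=3
write(10): buf=[10 88 57 83], head=1, tail=1, size=4

Answer: 10 88 57 83
1
1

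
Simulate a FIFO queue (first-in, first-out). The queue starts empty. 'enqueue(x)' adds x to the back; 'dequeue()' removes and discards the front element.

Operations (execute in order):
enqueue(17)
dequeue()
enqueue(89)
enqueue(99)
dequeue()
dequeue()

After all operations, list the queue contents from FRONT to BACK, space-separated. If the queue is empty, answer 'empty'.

Answer: empty

Derivation:
enqueue(17): [17]
dequeue(): []
enqueue(89): [89]
enqueue(99): [89, 99]
dequeue(): [99]
dequeue(): []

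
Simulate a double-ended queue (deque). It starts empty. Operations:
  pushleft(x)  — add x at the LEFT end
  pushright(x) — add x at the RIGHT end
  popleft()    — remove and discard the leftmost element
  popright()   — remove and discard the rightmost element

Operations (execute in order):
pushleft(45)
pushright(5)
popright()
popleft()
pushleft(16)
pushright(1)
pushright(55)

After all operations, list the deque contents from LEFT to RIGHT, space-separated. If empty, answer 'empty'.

pushleft(45): [45]
pushright(5): [45, 5]
popright(): [45]
popleft(): []
pushleft(16): [16]
pushright(1): [16, 1]
pushright(55): [16, 1, 55]

Answer: 16 1 55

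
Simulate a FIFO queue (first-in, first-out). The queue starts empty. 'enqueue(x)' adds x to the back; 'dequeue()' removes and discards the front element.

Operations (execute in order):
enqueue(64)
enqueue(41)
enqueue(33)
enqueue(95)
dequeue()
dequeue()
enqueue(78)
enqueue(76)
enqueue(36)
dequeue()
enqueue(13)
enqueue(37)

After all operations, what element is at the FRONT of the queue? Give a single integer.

Answer: 95

Derivation:
enqueue(64): queue = [64]
enqueue(41): queue = [64, 41]
enqueue(33): queue = [64, 41, 33]
enqueue(95): queue = [64, 41, 33, 95]
dequeue(): queue = [41, 33, 95]
dequeue(): queue = [33, 95]
enqueue(78): queue = [33, 95, 78]
enqueue(76): queue = [33, 95, 78, 76]
enqueue(36): queue = [33, 95, 78, 76, 36]
dequeue(): queue = [95, 78, 76, 36]
enqueue(13): queue = [95, 78, 76, 36, 13]
enqueue(37): queue = [95, 78, 76, 36, 13, 37]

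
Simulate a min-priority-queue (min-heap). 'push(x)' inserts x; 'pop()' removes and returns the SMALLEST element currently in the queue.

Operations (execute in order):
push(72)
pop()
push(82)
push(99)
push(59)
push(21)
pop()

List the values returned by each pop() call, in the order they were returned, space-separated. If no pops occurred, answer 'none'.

Answer: 72 21

Derivation:
push(72): heap contents = [72]
pop() → 72: heap contents = []
push(82): heap contents = [82]
push(99): heap contents = [82, 99]
push(59): heap contents = [59, 82, 99]
push(21): heap contents = [21, 59, 82, 99]
pop() → 21: heap contents = [59, 82, 99]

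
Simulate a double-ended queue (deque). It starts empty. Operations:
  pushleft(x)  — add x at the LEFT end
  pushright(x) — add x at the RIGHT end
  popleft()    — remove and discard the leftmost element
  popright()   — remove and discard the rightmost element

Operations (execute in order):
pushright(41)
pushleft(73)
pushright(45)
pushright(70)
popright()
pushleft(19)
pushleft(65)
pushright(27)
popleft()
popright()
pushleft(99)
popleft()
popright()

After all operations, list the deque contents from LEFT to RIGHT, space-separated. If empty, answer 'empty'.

pushright(41): [41]
pushleft(73): [73, 41]
pushright(45): [73, 41, 45]
pushright(70): [73, 41, 45, 70]
popright(): [73, 41, 45]
pushleft(19): [19, 73, 41, 45]
pushleft(65): [65, 19, 73, 41, 45]
pushright(27): [65, 19, 73, 41, 45, 27]
popleft(): [19, 73, 41, 45, 27]
popright(): [19, 73, 41, 45]
pushleft(99): [99, 19, 73, 41, 45]
popleft(): [19, 73, 41, 45]
popright(): [19, 73, 41]

Answer: 19 73 41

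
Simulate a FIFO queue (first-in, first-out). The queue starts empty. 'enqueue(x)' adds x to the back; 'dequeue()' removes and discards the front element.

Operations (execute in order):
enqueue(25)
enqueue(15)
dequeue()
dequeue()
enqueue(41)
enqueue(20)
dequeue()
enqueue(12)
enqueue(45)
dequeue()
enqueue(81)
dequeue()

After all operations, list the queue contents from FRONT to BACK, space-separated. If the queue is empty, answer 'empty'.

Answer: 45 81

Derivation:
enqueue(25): [25]
enqueue(15): [25, 15]
dequeue(): [15]
dequeue(): []
enqueue(41): [41]
enqueue(20): [41, 20]
dequeue(): [20]
enqueue(12): [20, 12]
enqueue(45): [20, 12, 45]
dequeue(): [12, 45]
enqueue(81): [12, 45, 81]
dequeue(): [45, 81]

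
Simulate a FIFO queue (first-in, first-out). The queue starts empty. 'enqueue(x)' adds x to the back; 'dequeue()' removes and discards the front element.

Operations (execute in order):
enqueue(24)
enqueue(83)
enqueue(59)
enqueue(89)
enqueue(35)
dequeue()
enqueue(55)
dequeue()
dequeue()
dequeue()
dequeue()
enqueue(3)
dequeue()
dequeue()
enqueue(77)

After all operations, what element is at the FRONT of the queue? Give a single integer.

Answer: 77

Derivation:
enqueue(24): queue = [24]
enqueue(83): queue = [24, 83]
enqueue(59): queue = [24, 83, 59]
enqueue(89): queue = [24, 83, 59, 89]
enqueue(35): queue = [24, 83, 59, 89, 35]
dequeue(): queue = [83, 59, 89, 35]
enqueue(55): queue = [83, 59, 89, 35, 55]
dequeue(): queue = [59, 89, 35, 55]
dequeue(): queue = [89, 35, 55]
dequeue(): queue = [35, 55]
dequeue(): queue = [55]
enqueue(3): queue = [55, 3]
dequeue(): queue = [3]
dequeue(): queue = []
enqueue(77): queue = [77]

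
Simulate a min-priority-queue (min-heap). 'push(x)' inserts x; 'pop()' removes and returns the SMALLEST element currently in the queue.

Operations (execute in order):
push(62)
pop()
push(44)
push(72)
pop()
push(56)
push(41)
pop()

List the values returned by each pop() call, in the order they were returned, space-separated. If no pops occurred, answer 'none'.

Answer: 62 44 41

Derivation:
push(62): heap contents = [62]
pop() → 62: heap contents = []
push(44): heap contents = [44]
push(72): heap contents = [44, 72]
pop() → 44: heap contents = [72]
push(56): heap contents = [56, 72]
push(41): heap contents = [41, 56, 72]
pop() → 41: heap contents = [56, 72]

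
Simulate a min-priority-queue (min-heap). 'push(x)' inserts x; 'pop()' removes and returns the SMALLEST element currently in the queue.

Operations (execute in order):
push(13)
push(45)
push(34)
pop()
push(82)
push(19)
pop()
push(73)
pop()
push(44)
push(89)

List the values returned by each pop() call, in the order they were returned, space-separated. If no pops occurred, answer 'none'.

push(13): heap contents = [13]
push(45): heap contents = [13, 45]
push(34): heap contents = [13, 34, 45]
pop() → 13: heap contents = [34, 45]
push(82): heap contents = [34, 45, 82]
push(19): heap contents = [19, 34, 45, 82]
pop() → 19: heap contents = [34, 45, 82]
push(73): heap contents = [34, 45, 73, 82]
pop() → 34: heap contents = [45, 73, 82]
push(44): heap contents = [44, 45, 73, 82]
push(89): heap contents = [44, 45, 73, 82, 89]

Answer: 13 19 34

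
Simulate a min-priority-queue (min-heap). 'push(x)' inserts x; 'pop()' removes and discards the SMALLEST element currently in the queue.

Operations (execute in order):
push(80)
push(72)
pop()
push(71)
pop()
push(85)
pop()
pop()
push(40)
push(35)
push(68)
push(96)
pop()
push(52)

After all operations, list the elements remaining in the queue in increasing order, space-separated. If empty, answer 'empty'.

Answer: 40 52 68 96

Derivation:
push(80): heap contents = [80]
push(72): heap contents = [72, 80]
pop() → 72: heap contents = [80]
push(71): heap contents = [71, 80]
pop() → 71: heap contents = [80]
push(85): heap contents = [80, 85]
pop() → 80: heap contents = [85]
pop() → 85: heap contents = []
push(40): heap contents = [40]
push(35): heap contents = [35, 40]
push(68): heap contents = [35, 40, 68]
push(96): heap contents = [35, 40, 68, 96]
pop() → 35: heap contents = [40, 68, 96]
push(52): heap contents = [40, 52, 68, 96]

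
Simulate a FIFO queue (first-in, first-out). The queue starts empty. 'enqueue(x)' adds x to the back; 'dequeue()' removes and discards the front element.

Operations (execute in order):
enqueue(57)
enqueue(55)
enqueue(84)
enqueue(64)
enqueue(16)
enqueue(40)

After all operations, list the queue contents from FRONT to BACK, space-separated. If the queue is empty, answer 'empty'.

Answer: 57 55 84 64 16 40

Derivation:
enqueue(57): [57]
enqueue(55): [57, 55]
enqueue(84): [57, 55, 84]
enqueue(64): [57, 55, 84, 64]
enqueue(16): [57, 55, 84, 64, 16]
enqueue(40): [57, 55, 84, 64, 16, 40]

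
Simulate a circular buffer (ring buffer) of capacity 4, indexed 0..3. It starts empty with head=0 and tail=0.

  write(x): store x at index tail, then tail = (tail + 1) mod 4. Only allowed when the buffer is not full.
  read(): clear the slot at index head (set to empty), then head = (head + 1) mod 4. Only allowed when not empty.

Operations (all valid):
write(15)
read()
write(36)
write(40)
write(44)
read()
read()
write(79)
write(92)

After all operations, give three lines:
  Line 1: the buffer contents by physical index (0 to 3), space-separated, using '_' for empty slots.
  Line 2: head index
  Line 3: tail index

Answer: 79 92 _ 44
3
2

Derivation:
write(15): buf=[15 _ _ _], head=0, tail=1, size=1
read(): buf=[_ _ _ _], head=1, tail=1, size=0
write(36): buf=[_ 36 _ _], head=1, tail=2, size=1
write(40): buf=[_ 36 40 _], head=1, tail=3, size=2
write(44): buf=[_ 36 40 44], head=1, tail=0, size=3
read(): buf=[_ _ 40 44], head=2, tail=0, size=2
read(): buf=[_ _ _ 44], head=3, tail=0, size=1
write(79): buf=[79 _ _ 44], head=3, tail=1, size=2
write(92): buf=[79 92 _ 44], head=3, tail=2, size=3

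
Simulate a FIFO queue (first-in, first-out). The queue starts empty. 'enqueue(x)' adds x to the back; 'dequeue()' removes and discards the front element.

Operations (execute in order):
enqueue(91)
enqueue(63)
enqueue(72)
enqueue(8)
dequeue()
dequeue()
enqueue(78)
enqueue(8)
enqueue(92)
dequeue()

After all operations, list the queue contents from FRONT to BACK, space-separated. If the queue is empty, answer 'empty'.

enqueue(91): [91]
enqueue(63): [91, 63]
enqueue(72): [91, 63, 72]
enqueue(8): [91, 63, 72, 8]
dequeue(): [63, 72, 8]
dequeue(): [72, 8]
enqueue(78): [72, 8, 78]
enqueue(8): [72, 8, 78, 8]
enqueue(92): [72, 8, 78, 8, 92]
dequeue(): [8, 78, 8, 92]

Answer: 8 78 8 92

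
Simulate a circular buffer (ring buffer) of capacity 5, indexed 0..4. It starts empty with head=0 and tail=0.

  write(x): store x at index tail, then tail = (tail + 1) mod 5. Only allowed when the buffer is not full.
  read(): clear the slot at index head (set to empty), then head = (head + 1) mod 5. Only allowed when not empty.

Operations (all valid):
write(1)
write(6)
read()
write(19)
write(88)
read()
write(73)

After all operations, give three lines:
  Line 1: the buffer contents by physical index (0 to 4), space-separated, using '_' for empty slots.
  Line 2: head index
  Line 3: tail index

Answer: _ _ 19 88 73
2
0

Derivation:
write(1): buf=[1 _ _ _ _], head=0, tail=1, size=1
write(6): buf=[1 6 _ _ _], head=0, tail=2, size=2
read(): buf=[_ 6 _ _ _], head=1, tail=2, size=1
write(19): buf=[_ 6 19 _ _], head=1, tail=3, size=2
write(88): buf=[_ 6 19 88 _], head=1, tail=4, size=3
read(): buf=[_ _ 19 88 _], head=2, tail=4, size=2
write(73): buf=[_ _ 19 88 73], head=2, tail=0, size=3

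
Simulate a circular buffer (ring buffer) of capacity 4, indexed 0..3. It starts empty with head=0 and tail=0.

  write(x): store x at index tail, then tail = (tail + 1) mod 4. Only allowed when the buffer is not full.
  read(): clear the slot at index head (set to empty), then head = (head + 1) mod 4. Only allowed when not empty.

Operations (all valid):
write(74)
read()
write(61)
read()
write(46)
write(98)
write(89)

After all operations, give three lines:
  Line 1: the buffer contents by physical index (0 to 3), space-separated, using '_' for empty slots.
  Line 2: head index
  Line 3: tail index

Answer: 89 _ 46 98
2
1

Derivation:
write(74): buf=[74 _ _ _], head=0, tail=1, size=1
read(): buf=[_ _ _ _], head=1, tail=1, size=0
write(61): buf=[_ 61 _ _], head=1, tail=2, size=1
read(): buf=[_ _ _ _], head=2, tail=2, size=0
write(46): buf=[_ _ 46 _], head=2, tail=3, size=1
write(98): buf=[_ _ 46 98], head=2, tail=0, size=2
write(89): buf=[89 _ 46 98], head=2, tail=1, size=3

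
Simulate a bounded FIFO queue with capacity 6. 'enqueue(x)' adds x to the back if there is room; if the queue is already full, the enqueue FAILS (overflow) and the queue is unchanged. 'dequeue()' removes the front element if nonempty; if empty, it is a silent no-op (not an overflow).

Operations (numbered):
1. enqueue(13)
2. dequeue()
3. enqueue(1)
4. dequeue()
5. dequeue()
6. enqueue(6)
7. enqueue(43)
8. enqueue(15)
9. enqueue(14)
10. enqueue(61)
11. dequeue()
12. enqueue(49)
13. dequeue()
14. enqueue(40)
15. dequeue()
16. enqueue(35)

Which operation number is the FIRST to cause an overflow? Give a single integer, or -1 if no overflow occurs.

1. enqueue(13): size=1
2. dequeue(): size=0
3. enqueue(1): size=1
4. dequeue(): size=0
5. dequeue(): empty, no-op, size=0
6. enqueue(6): size=1
7. enqueue(43): size=2
8. enqueue(15): size=3
9. enqueue(14): size=4
10. enqueue(61): size=5
11. dequeue(): size=4
12. enqueue(49): size=5
13. dequeue(): size=4
14. enqueue(40): size=5
15. dequeue(): size=4
16. enqueue(35): size=5

Answer: -1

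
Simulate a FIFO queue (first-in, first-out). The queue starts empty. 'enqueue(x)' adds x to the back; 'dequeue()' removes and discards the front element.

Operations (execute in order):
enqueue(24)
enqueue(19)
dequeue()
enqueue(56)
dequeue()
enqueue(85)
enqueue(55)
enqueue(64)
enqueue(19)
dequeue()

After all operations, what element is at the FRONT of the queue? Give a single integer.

Answer: 85

Derivation:
enqueue(24): queue = [24]
enqueue(19): queue = [24, 19]
dequeue(): queue = [19]
enqueue(56): queue = [19, 56]
dequeue(): queue = [56]
enqueue(85): queue = [56, 85]
enqueue(55): queue = [56, 85, 55]
enqueue(64): queue = [56, 85, 55, 64]
enqueue(19): queue = [56, 85, 55, 64, 19]
dequeue(): queue = [85, 55, 64, 19]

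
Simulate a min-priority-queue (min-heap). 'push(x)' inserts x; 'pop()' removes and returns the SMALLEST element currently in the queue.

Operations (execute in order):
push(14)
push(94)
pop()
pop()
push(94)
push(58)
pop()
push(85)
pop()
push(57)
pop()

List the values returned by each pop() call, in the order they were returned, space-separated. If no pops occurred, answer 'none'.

push(14): heap contents = [14]
push(94): heap contents = [14, 94]
pop() → 14: heap contents = [94]
pop() → 94: heap contents = []
push(94): heap contents = [94]
push(58): heap contents = [58, 94]
pop() → 58: heap contents = [94]
push(85): heap contents = [85, 94]
pop() → 85: heap contents = [94]
push(57): heap contents = [57, 94]
pop() → 57: heap contents = [94]

Answer: 14 94 58 85 57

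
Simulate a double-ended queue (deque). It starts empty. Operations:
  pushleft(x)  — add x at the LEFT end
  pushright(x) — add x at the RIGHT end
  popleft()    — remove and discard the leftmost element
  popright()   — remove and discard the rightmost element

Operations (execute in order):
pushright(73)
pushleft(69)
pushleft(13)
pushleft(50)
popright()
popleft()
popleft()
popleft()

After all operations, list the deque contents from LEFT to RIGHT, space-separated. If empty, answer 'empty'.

pushright(73): [73]
pushleft(69): [69, 73]
pushleft(13): [13, 69, 73]
pushleft(50): [50, 13, 69, 73]
popright(): [50, 13, 69]
popleft(): [13, 69]
popleft(): [69]
popleft(): []

Answer: empty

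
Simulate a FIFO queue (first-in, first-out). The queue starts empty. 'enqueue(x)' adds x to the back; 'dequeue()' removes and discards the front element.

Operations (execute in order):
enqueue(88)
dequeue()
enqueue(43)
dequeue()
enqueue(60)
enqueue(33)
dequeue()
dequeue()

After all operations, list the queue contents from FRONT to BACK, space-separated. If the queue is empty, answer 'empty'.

Answer: empty

Derivation:
enqueue(88): [88]
dequeue(): []
enqueue(43): [43]
dequeue(): []
enqueue(60): [60]
enqueue(33): [60, 33]
dequeue(): [33]
dequeue(): []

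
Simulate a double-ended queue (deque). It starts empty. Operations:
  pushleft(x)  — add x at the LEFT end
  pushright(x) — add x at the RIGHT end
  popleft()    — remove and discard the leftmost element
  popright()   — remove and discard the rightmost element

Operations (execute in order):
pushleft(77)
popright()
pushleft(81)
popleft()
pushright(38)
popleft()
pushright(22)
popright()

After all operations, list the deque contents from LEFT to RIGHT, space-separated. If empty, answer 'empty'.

Answer: empty

Derivation:
pushleft(77): [77]
popright(): []
pushleft(81): [81]
popleft(): []
pushright(38): [38]
popleft(): []
pushright(22): [22]
popright(): []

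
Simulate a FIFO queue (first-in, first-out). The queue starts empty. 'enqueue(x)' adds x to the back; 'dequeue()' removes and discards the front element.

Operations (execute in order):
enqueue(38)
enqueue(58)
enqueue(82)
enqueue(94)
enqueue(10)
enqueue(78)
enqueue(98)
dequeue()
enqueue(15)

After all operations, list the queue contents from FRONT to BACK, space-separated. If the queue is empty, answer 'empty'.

enqueue(38): [38]
enqueue(58): [38, 58]
enqueue(82): [38, 58, 82]
enqueue(94): [38, 58, 82, 94]
enqueue(10): [38, 58, 82, 94, 10]
enqueue(78): [38, 58, 82, 94, 10, 78]
enqueue(98): [38, 58, 82, 94, 10, 78, 98]
dequeue(): [58, 82, 94, 10, 78, 98]
enqueue(15): [58, 82, 94, 10, 78, 98, 15]

Answer: 58 82 94 10 78 98 15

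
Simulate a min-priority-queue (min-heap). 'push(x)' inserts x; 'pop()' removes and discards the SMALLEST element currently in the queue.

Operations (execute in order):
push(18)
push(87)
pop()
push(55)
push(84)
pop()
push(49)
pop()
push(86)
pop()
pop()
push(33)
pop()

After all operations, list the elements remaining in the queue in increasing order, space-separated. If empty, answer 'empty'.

push(18): heap contents = [18]
push(87): heap contents = [18, 87]
pop() → 18: heap contents = [87]
push(55): heap contents = [55, 87]
push(84): heap contents = [55, 84, 87]
pop() → 55: heap contents = [84, 87]
push(49): heap contents = [49, 84, 87]
pop() → 49: heap contents = [84, 87]
push(86): heap contents = [84, 86, 87]
pop() → 84: heap contents = [86, 87]
pop() → 86: heap contents = [87]
push(33): heap contents = [33, 87]
pop() → 33: heap contents = [87]

Answer: 87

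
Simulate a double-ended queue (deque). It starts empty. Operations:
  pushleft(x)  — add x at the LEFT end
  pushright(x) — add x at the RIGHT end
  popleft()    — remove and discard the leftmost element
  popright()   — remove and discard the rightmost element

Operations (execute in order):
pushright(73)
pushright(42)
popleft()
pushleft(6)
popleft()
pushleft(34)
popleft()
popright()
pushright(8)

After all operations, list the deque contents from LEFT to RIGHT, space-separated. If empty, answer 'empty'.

Answer: 8

Derivation:
pushright(73): [73]
pushright(42): [73, 42]
popleft(): [42]
pushleft(6): [6, 42]
popleft(): [42]
pushleft(34): [34, 42]
popleft(): [42]
popright(): []
pushright(8): [8]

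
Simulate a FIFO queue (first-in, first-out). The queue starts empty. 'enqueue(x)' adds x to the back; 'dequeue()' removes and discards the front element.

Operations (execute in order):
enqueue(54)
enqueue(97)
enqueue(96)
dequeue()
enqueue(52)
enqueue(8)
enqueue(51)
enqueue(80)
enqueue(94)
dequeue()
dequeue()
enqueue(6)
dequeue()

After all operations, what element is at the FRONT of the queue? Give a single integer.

enqueue(54): queue = [54]
enqueue(97): queue = [54, 97]
enqueue(96): queue = [54, 97, 96]
dequeue(): queue = [97, 96]
enqueue(52): queue = [97, 96, 52]
enqueue(8): queue = [97, 96, 52, 8]
enqueue(51): queue = [97, 96, 52, 8, 51]
enqueue(80): queue = [97, 96, 52, 8, 51, 80]
enqueue(94): queue = [97, 96, 52, 8, 51, 80, 94]
dequeue(): queue = [96, 52, 8, 51, 80, 94]
dequeue(): queue = [52, 8, 51, 80, 94]
enqueue(6): queue = [52, 8, 51, 80, 94, 6]
dequeue(): queue = [8, 51, 80, 94, 6]

Answer: 8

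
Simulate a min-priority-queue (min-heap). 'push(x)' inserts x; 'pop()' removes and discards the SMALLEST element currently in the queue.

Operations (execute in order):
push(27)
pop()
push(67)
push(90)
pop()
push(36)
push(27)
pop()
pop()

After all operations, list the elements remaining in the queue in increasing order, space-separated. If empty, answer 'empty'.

Answer: 90

Derivation:
push(27): heap contents = [27]
pop() → 27: heap contents = []
push(67): heap contents = [67]
push(90): heap contents = [67, 90]
pop() → 67: heap contents = [90]
push(36): heap contents = [36, 90]
push(27): heap contents = [27, 36, 90]
pop() → 27: heap contents = [36, 90]
pop() → 36: heap contents = [90]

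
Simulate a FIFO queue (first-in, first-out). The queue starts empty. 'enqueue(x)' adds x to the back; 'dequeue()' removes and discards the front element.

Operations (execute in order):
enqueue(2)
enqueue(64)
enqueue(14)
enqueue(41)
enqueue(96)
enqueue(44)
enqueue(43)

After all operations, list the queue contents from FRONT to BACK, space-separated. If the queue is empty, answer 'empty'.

Answer: 2 64 14 41 96 44 43

Derivation:
enqueue(2): [2]
enqueue(64): [2, 64]
enqueue(14): [2, 64, 14]
enqueue(41): [2, 64, 14, 41]
enqueue(96): [2, 64, 14, 41, 96]
enqueue(44): [2, 64, 14, 41, 96, 44]
enqueue(43): [2, 64, 14, 41, 96, 44, 43]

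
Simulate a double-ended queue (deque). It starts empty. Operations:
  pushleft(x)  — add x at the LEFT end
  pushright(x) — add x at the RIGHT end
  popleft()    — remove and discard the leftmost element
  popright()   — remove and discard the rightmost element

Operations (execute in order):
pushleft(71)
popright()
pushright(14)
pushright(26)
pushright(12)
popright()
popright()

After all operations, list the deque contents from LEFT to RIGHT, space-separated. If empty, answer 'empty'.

Answer: 14

Derivation:
pushleft(71): [71]
popright(): []
pushright(14): [14]
pushright(26): [14, 26]
pushright(12): [14, 26, 12]
popright(): [14, 26]
popright(): [14]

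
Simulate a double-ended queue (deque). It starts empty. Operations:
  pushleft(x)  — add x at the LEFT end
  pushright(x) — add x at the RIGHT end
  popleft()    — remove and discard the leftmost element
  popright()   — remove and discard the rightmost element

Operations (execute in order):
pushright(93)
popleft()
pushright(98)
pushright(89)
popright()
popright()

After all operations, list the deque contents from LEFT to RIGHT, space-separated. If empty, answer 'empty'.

Answer: empty

Derivation:
pushright(93): [93]
popleft(): []
pushright(98): [98]
pushright(89): [98, 89]
popright(): [98]
popright(): []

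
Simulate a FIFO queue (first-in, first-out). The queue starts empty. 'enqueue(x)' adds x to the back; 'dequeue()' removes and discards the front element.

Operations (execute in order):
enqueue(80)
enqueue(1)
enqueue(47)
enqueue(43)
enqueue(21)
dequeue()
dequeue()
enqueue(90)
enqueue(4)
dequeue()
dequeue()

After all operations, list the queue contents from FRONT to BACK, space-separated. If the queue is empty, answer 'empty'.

Answer: 21 90 4

Derivation:
enqueue(80): [80]
enqueue(1): [80, 1]
enqueue(47): [80, 1, 47]
enqueue(43): [80, 1, 47, 43]
enqueue(21): [80, 1, 47, 43, 21]
dequeue(): [1, 47, 43, 21]
dequeue(): [47, 43, 21]
enqueue(90): [47, 43, 21, 90]
enqueue(4): [47, 43, 21, 90, 4]
dequeue(): [43, 21, 90, 4]
dequeue(): [21, 90, 4]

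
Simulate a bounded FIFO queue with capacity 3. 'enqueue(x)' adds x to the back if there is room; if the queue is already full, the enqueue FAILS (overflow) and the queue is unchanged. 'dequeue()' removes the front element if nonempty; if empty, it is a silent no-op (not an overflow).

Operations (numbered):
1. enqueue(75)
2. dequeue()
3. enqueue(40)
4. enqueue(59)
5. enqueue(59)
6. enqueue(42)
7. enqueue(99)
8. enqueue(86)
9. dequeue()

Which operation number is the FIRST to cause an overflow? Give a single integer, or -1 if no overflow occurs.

Answer: 6

Derivation:
1. enqueue(75): size=1
2. dequeue(): size=0
3. enqueue(40): size=1
4. enqueue(59): size=2
5. enqueue(59): size=3
6. enqueue(42): size=3=cap → OVERFLOW (fail)
7. enqueue(99): size=3=cap → OVERFLOW (fail)
8. enqueue(86): size=3=cap → OVERFLOW (fail)
9. dequeue(): size=2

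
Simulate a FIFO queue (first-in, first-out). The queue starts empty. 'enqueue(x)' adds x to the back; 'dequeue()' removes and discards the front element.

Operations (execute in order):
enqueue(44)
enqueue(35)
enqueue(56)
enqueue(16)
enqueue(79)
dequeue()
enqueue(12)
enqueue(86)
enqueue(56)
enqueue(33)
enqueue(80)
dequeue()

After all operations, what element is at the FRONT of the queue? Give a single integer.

enqueue(44): queue = [44]
enqueue(35): queue = [44, 35]
enqueue(56): queue = [44, 35, 56]
enqueue(16): queue = [44, 35, 56, 16]
enqueue(79): queue = [44, 35, 56, 16, 79]
dequeue(): queue = [35, 56, 16, 79]
enqueue(12): queue = [35, 56, 16, 79, 12]
enqueue(86): queue = [35, 56, 16, 79, 12, 86]
enqueue(56): queue = [35, 56, 16, 79, 12, 86, 56]
enqueue(33): queue = [35, 56, 16, 79, 12, 86, 56, 33]
enqueue(80): queue = [35, 56, 16, 79, 12, 86, 56, 33, 80]
dequeue(): queue = [56, 16, 79, 12, 86, 56, 33, 80]

Answer: 56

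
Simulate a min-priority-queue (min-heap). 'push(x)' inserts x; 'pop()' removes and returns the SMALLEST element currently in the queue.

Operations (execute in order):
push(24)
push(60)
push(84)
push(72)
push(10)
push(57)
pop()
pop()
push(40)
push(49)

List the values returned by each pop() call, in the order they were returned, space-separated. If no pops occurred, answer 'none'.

Answer: 10 24

Derivation:
push(24): heap contents = [24]
push(60): heap contents = [24, 60]
push(84): heap contents = [24, 60, 84]
push(72): heap contents = [24, 60, 72, 84]
push(10): heap contents = [10, 24, 60, 72, 84]
push(57): heap contents = [10, 24, 57, 60, 72, 84]
pop() → 10: heap contents = [24, 57, 60, 72, 84]
pop() → 24: heap contents = [57, 60, 72, 84]
push(40): heap contents = [40, 57, 60, 72, 84]
push(49): heap contents = [40, 49, 57, 60, 72, 84]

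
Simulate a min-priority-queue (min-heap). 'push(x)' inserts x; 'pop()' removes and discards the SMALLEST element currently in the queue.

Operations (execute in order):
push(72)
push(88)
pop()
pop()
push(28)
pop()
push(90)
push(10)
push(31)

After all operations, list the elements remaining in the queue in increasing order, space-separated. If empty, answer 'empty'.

Answer: 10 31 90

Derivation:
push(72): heap contents = [72]
push(88): heap contents = [72, 88]
pop() → 72: heap contents = [88]
pop() → 88: heap contents = []
push(28): heap contents = [28]
pop() → 28: heap contents = []
push(90): heap contents = [90]
push(10): heap contents = [10, 90]
push(31): heap contents = [10, 31, 90]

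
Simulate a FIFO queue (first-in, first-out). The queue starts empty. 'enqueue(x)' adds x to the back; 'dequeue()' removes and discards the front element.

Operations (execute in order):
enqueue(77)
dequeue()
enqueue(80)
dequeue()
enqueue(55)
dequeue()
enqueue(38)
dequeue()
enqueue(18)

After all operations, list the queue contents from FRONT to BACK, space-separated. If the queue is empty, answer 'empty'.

Answer: 18

Derivation:
enqueue(77): [77]
dequeue(): []
enqueue(80): [80]
dequeue(): []
enqueue(55): [55]
dequeue(): []
enqueue(38): [38]
dequeue(): []
enqueue(18): [18]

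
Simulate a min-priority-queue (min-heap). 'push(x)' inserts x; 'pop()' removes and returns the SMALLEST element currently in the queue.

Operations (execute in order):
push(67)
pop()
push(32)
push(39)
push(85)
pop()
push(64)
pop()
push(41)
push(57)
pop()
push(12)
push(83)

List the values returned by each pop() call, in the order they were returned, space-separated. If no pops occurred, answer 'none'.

Answer: 67 32 39 41

Derivation:
push(67): heap contents = [67]
pop() → 67: heap contents = []
push(32): heap contents = [32]
push(39): heap contents = [32, 39]
push(85): heap contents = [32, 39, 85]
pop() → 32: heap contents = [39, 85]
push(64): heap contents = [39, 64, 85]
pop() → 39: heap contents = [64, 85]
push(41): heap contents = [41, 64, 85]
push(57): heap contents = [41, 57, 64, 85]
pop() → 41: heap contents = [57, 64, 85]
push(12): heap contents = [12, 57, 64, 85]
push(83): heap contents = [12, 57, 64, 83, 85]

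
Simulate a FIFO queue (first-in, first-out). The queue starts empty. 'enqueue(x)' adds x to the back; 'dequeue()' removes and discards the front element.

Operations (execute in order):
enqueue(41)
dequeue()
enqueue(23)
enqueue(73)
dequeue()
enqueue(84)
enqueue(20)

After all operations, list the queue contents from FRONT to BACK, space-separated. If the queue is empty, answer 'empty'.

Answer: 73 84 20

Derivation:
enqueue(41): [41]
dequeue(): []
enqueue(23): [23]
enqueue(73): [23, 73]
dequeue(): [73]
enqueue(84): [73, 84]
enqueue(20): [73, 84, 20]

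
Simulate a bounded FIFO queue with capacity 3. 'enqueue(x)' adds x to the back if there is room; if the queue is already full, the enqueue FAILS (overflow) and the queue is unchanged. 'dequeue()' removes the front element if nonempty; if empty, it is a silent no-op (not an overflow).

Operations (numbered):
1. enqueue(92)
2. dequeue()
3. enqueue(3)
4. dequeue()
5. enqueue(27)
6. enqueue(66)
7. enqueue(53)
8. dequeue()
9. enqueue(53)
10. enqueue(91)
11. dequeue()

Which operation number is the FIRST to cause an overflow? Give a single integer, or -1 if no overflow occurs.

1. enqueue(92): size=1
2. dequeue(): size=0
3. enqueue(3): size=1
4. dequeue(): size=0
5. enqueue(27): size=1
6. enqueue(66): size=2
7. enqueue(53): size=3
8. dequeue(): size=2
9. enqueue(53): size=3
10. enqueue(91): size=3=cap → OVERFLOW (fail)
11. dequeue(): size=2

Answer: 10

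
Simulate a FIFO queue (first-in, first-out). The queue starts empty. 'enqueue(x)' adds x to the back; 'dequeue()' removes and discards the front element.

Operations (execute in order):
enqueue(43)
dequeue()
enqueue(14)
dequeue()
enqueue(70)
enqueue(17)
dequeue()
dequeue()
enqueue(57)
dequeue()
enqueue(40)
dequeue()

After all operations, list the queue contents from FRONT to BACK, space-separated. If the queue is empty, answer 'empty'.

enqueue(43): [43]
dequeue(): []
enqueue(14): [14]
dequeue(): []
enqueue(70): [70]
enqueue(17): [70, 17]
dequeue(): [17]
dequeue(): []
enqueue(57): [57]
dequeue(): []
enqueue(40): [40]
dequeue(): []

Answer: empty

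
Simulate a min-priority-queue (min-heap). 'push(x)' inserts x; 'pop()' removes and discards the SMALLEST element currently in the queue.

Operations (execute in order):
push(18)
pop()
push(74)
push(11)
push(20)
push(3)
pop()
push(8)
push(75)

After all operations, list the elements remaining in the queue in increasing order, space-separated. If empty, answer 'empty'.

push(18): heap contents = [18]
pop() → 18: heap contents = []
push(74): heap contents = [74]
push(11): heap contents = [11, 74]
push(20): heap contents = [11, 20, 74]
push(3): heap contents = [3, 11, 20, 74]
pop() → 3: heap contents = [11, 20, 74]
push(8): heap contents = [8, 11, 20, 74]
push(75): heap contents = [8, 11, 20, 74, 75]

Answer: 8 11 20 74 75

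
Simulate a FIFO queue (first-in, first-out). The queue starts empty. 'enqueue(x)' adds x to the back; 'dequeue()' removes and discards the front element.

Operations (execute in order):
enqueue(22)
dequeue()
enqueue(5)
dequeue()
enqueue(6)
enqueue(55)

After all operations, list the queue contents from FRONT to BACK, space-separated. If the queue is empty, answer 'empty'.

Answer: 6 55

Derivation:
enqueue(22): [22]
dequeue(): []
enqueue(5): [5]
dequeue(): []
enqueue(6): [6]
enqueue(55): [6, 55]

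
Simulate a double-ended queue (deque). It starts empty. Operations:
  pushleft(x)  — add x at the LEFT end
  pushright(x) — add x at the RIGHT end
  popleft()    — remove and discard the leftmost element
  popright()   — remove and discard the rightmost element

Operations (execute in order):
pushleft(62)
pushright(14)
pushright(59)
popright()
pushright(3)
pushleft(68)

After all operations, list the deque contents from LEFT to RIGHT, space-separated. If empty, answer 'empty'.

pushleft(62): [62]
pushright(14): [62, 14]
pushright(59): [62, 14, 59]
popright(): [62, 14]
pushright(3): [62, 14, 3]
pushleft(68): [68, 62, 14, 3]

Answer: 68 62 14 3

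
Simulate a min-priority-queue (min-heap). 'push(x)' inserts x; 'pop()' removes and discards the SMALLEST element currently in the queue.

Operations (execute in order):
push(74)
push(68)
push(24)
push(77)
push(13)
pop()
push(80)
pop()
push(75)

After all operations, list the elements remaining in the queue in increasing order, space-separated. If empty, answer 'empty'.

Answer: 68 74 75 77 80

Derivation:
push(74): heap contents = [74]
push(68): heap contents = [68, 74]
push(24): heap contents = [24, 68, 74]
push(77): heap contents = [24, 68, 74, 77]
push(13): heap contents = [13, 24, 68, 74, 77]
pop() → 13: heap contents = [24, 68, 74, 77]
push(80): heap contents = [24, 68, 74, 77, 80]
pop() → 24: heap contents = [68, 74, 77, 80]
push(75): heap contents = [68, 74, 75, 77, 80]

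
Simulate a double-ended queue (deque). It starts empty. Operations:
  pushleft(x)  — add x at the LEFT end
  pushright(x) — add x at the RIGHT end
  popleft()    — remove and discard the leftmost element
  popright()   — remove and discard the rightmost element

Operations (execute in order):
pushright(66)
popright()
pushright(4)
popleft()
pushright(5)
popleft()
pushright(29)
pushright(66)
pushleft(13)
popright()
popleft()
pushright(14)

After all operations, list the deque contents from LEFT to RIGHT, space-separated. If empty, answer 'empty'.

Answer: 29 14

Derivation:
pushright(66): [66]
popright(): []
pushright(4): [4]
popleft(): []
pushright(5): [5]
popleft(): []
pushright(29): [29]
pushright(66): [29, 66]
pushleft(13): [13, 29, 66]
popright(): [13, 29]
popleft(): [29]
pushright(14): [29, 14]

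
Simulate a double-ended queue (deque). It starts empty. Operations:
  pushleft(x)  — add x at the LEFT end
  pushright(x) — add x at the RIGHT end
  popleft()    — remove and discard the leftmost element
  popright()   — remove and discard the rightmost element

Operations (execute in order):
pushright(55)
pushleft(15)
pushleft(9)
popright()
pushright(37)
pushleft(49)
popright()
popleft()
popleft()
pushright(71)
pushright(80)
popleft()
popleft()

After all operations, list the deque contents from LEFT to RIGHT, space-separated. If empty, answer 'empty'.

Answer: 80

Derivation:
pushright(55): [55]
pushleft(15): [15, 55]
pushleft(9): [9, 15, 55]
popright(): [9, 15]
pushright(37): [9, 15, 37]
pushleft(49): [49, 9, 15, 37]
popright(): [49, 9, 15]
popleft(): [9, 15]
popleft(): [15]
pushright(71): [15, 71]
pushright(80): [15, 71, 80]
popleft(): [71, 80]
popleft(): [80]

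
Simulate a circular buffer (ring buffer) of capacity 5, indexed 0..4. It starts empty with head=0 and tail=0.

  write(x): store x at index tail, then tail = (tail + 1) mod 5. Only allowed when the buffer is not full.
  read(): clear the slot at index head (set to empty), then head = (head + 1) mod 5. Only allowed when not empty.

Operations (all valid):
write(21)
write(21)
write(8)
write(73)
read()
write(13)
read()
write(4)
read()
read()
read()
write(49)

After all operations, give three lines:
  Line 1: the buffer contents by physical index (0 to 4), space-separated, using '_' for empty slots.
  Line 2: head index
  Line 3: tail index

Answer: 4 49 _ _ _
0
2

Derivation:
write(21): buf=[21 _ _ _ _], head=0, tail=1, size=1
write(21): buf=[21 21 _ _ _], head=0, tail=2, size=2
write(8): buf=[21 21 8 _ _], head=0, tail=3, size=3
write(73): buf=[21 21 8 73 _], head=0, tail=4, size=4
read(): buf=[_ 21 8 73 _], head=1, tail=4, size=3
write(13): buf=[_ 21 8 73 13], head=1, tail=0, size=4
read(): buf=[_ _ 8 73 13], head=2, tail=0, size=3
write(4): buf=[4 _ 8 73 13], head=2, tail=1, size=4
read(): buf=[4 _ _ 73 13], head=3, tail=1, size=3
read(): buf=[4 _ _ _ 13], head=4, tail=1, size=2
read(): buf=[4 _ _ _ _], head=0, tail=1, size=1
write(49): buf=[4 49 _ _ _], head=0, tail=2, size=2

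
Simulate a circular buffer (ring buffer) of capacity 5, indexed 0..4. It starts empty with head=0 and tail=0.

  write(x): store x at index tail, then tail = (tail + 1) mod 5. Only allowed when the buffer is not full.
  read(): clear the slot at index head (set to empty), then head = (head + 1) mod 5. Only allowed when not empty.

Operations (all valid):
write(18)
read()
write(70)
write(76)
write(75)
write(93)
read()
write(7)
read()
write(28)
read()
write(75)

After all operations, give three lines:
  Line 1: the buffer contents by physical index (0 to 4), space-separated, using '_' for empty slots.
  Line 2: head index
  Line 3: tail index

write(18): buf=[18 _ _ _ _], head=0, tail=1, size=1
read(): buf=[_ _ _ _ _], head=1, tail=1, size=0
write(70): buf=[_ 70 _ _ _], head=1, tail=2, size=1
write(76): buf=[_ 70 76 _ _], head=1, tail=3, size=2
write(75): buf=[_ 70 76 75 _], head=1, tail=4, size=3
write(93): buf=[_ 70 76 75 93], head=1, tail=0, size=4
read(): buf=[_ _ 76 75 93], head=2, tail=0, size=3
write(7): buf=[7 _ 76 75 93], head=2, tail=1, size=4
read(): buf=[7 _ _ 75 93], head=3, tail=1, size=3
write(28): buf=[7 28 _ 75 93], head=3, tail=2, size=4
read(): buf=[7 28 _ _ 93], head=4, tail=2, size=3
write(75): buf=[7 28 75 _ 93], head=4, tail=3, size=4

Answer: 7 28 75 _ 93
4
3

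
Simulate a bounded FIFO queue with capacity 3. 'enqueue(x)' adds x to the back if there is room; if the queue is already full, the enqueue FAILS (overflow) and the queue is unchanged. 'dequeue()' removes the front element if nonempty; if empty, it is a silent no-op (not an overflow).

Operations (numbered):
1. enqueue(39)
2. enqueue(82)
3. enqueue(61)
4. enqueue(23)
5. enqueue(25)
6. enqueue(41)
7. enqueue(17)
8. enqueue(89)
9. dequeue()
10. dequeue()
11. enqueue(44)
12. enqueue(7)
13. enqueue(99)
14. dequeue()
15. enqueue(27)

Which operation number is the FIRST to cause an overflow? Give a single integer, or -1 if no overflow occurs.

1. enqueue(39): size=1
2. enqueue(82): size=2
3. enqueue(61): size=3
4. enqueue(23): size=3=cap → OVERFLOW (fail)
5. enqueue(25): size=3=cap → OVERFLOW (fail)
6. enqueue(41): size=3=cap → OVERFLOW (fail)
7. enqueue(17): size=3=cap → OVERFLOW (fail)
8. enqueue(89): size=3=cap → OVERFLOW (fail)
9. dequeue(): size=2
10. dequeue(): size=1
11. enqueue(44): size=2
12. enqueue(7): size=3
13. enqueue(99): size=3=cap → OVERFLOW (fail)
14. dequeue(): size=2
15. enqueue(27): size=3

Answer: 4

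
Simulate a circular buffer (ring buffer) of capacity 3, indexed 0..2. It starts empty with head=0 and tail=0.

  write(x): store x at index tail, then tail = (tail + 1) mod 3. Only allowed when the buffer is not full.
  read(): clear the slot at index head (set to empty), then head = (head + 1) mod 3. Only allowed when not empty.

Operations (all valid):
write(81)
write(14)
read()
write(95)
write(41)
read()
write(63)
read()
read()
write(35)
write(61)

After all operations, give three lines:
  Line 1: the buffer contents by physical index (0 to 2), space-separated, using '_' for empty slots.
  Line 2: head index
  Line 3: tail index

write(81): buf=[81 _ _], head=0, tail=1, size=1
write(14): buf=[81 14 _], head=0, tail=2, size=2
read(): buf=[_ 14 _], head=1, tail=2, size=1
write(95): buf=[_ 14 95], head=1, tail=0, size=2
write(41): buf=[41 14 95], head=1, tail=1, size=3
read(): buf=[41 _ 95], head=2, tail=1, size=2
write(63): buf=[41 63 95], head=2, tail=2, size=3
read(): buf=[41 63 _], head=0, tail=2, size=2
read(): buf=[_ 63 _], head=1, tail=2, size=1
write(35): buf=[_ 63 35], head=1, tail=0, size=2
write(61): buf=[61 63 35], head=1, tail=1, size=3

Answer: 61 63 35
1
1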